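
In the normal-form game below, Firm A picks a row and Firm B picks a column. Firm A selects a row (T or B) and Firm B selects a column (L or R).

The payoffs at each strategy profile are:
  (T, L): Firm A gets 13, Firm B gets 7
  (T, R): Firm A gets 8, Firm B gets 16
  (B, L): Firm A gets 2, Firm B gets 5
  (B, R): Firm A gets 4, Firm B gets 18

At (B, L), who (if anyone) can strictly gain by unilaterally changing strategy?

Both

Firm A at (B, L) earns 2; deviating to T yields 13 — a strict improvement.
Firm B earns 5; deviating to R yields 18 — a strict improvement.
Both Firm A and Firm B have strictly profitable deviations.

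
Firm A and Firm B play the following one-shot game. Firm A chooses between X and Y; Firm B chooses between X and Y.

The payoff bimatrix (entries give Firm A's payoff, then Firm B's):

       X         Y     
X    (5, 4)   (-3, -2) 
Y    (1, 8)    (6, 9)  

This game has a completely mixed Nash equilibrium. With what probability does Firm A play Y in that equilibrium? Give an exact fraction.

Let r be the probability that Firm A plays X. In a completely mixed equilibrium, Firm B must be indifferent between X and Y.
Firm B's expected payoff from X is 4r + 8(1−r); from Y it is −2r + 9(1−r).
Setting these equal: −4r + 8 = −11r + 9, so r = 1/7.
Therefore Firm A plays Y with probability 1 − 1/7 = 6/7.

6/7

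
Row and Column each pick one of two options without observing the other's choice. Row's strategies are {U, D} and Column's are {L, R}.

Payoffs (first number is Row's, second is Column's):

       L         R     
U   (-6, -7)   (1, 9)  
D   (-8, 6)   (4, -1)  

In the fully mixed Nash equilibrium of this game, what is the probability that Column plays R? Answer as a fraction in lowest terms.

2/5

Let q be the probability that Column plays L. In a completely mixed equilibrium, Row must be indifferent between U and D.
Row's expected payoff from U is −6q + (1−q); from D it is −8q + 4(1−q).
Setting these equal: −7q + 1 = −12q + 4, so q = 3/5.
Therefore Column plays R with probability 1 − 3/5 = 2/5.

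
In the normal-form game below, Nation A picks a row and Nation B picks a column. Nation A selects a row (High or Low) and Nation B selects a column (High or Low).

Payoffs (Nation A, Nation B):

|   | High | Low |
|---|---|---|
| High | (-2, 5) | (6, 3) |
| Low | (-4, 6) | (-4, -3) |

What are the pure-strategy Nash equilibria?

(High, High)

(High, High): Nation A gets -2 ≥ -4 from Low, and Nation B gets 5 ≥ 3 from Low — Nash equilibrium.
(High, Low): Nation B prefers High (5 > 3) — not an equilibrium.
(Low, High): Nation A prefers High (-2 > -4) — not an equilibrium.
(Low, Low): Nation A prefers High (6 > -4); Nation B prefers High (6 > -3) — not an equilibrium.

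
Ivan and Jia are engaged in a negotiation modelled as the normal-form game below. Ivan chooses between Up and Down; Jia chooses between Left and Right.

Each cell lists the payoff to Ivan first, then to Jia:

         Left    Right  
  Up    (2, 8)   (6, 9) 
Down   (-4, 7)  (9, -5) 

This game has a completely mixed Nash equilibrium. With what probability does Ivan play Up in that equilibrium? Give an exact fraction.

12/13

Let r be the probability that Ivan plays Up. In a completely mixed equilibrium, Jia must be indifferent between Left and Right.
Jia's expected payoff from Left is 8r + 7(1−r); from Right it is 9r − 5(1−r).
Setting these equal: r + 7 = 14r − 5, so r = 12/13.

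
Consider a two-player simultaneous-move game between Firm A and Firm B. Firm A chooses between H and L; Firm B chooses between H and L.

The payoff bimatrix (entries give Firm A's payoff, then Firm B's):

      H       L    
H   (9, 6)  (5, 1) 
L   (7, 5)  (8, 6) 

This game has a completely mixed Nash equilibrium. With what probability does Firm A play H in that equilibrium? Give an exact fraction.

Let p be the probability that Firm A plays H. In a completely mixed equilibrium, Firm B must be indifferent between H and L.
Firm B's expected payoff from H is 6p + 5(1−p); from L it is p + 6(1−p).
Setting these equal: p + 5 = −5p + 6, so p = 1/6.

1/6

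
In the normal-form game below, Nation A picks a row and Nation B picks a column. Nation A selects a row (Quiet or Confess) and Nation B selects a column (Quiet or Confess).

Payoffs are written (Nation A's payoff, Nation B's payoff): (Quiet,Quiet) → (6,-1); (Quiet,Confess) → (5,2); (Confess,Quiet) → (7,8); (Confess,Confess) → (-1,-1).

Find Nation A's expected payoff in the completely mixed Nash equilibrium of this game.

First find y, the probability Nation B plays Quiet, from Nation A's indifference between Quiet and Confess: 6y + 5(1−y) = 7y − (1−y), giving y = 6/7.
Since Nation A is indifferent in equilibrium, Nation A's expected payoff equals the payoff from either row against (6/7, 1/7). Using Quiet: 6(6/7) + 5(1/7) = 41/7.

41/7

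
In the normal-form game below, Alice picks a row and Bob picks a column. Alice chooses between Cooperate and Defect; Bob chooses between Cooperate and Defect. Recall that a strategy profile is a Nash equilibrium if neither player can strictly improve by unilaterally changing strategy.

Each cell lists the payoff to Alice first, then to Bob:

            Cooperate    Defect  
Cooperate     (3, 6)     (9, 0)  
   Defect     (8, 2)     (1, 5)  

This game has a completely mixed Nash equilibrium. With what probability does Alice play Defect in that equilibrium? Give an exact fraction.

2/3

Let x be the probability that Alice plays Cooperate. In a completely mixed equilibrium, Bob must be indifferent between Cooperate and Defect.
Bob's expected payoff from Cooperate is 6x + 2(1−x); from Defect it is 5(1−x).
Setting these equal: 4x + 2 = −5x + 5, so x = 1/3.
Therefore Alice plays Defect with probability 1 − 1/3 = 2/3.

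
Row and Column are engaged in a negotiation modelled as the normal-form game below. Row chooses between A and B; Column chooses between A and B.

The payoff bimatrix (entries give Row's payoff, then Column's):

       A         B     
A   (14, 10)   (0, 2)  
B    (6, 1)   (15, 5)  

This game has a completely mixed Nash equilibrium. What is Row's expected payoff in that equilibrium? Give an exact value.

210/23

First find q, the probability Column plays A, from Row's indifference between A and B: 14q = 6q + 15(1−q), giving q = 15/23.
Since Row is indifferent in equilibrium, Row's expected payoff equals the payoff from either row against (15/23, 8/23). Using A: 14(15/23) = 210/23.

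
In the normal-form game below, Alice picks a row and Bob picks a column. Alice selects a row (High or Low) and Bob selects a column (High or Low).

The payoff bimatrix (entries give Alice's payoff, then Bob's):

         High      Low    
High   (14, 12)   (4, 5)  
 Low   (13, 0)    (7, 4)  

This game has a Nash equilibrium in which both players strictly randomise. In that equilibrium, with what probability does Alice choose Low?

7/11

Let r be the probability that Alice plays High. In a completely mixed equilibrium, Bob must be indifferent between High and Low.
Bob's expected payoff from High is 12r; from Low it is 5r + 4(1−r).
Setting these equal: 12r = r + 4, so r = 4/11.
Therefore Alice plays Low with probability 1 − 4/11 = 7/11.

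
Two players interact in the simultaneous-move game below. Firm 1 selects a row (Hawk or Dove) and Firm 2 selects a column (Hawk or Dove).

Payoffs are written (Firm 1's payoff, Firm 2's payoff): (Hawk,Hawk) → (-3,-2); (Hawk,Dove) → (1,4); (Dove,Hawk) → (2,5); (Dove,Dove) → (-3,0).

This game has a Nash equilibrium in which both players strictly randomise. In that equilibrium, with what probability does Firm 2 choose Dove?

5/9

Let c be the probability that Firm 2 plays Hawk. In a completely mixed equilibrium, Firm 1 must be indifferent between Hawk and Dove.
Firm 1's expected payoff from Hawk is −3c + (1−c); from Dove it is 2c − 3(1−c).
Setting these equal: −4c + 1 = 5c − 3, so c = 4/9.
Therefore Firm 2 plays Dove with probability 1 − 4/9 = 5/9.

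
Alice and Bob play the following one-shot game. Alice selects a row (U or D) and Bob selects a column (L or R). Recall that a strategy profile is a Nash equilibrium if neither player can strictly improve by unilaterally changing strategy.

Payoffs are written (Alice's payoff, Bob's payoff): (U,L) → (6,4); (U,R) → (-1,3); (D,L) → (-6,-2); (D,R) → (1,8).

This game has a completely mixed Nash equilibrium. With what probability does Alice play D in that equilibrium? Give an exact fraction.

Let x be the probability that Alice plays U. In a completely mixed equilibrium, Bob must be indifferent between L and R.
Bob's expected payoff from L is 4x − 2(1−x); from R it is 3x + 8(1−x).
Setting these equal: 6x − 2 = −5x + 8, so x = 10/11.
Therefore Alice plays D with probability 1 − 10/11 = 1/11.

1/11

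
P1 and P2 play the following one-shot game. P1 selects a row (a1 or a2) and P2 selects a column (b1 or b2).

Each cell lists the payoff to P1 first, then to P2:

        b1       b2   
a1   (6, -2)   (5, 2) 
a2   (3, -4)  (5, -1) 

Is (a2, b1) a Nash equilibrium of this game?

At (a2, b1), P1 earns 3; switching to a1 would give 6, so P1 would deviate.
P2 earns -4; switching to b2 would give -1, so P2 would deviate.
Since at least one player can profitably deviate, this is not a Nash equilibrium.

No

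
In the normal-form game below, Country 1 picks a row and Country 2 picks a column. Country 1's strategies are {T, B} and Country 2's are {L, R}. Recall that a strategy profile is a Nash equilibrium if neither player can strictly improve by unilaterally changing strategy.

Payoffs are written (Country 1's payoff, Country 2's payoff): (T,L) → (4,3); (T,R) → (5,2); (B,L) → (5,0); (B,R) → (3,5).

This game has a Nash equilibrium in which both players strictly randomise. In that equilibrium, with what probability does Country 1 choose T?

Let p be the probability that Country 1 plays T. In a completely mixed equilibrium, Country 2 must be indifferent between L and R.
Country 2's expected payoff from L is 3p; from R it is 2p + 5(1−p).
Setting these equal: 3p = −3p + 5, so p = 5/6.

5/6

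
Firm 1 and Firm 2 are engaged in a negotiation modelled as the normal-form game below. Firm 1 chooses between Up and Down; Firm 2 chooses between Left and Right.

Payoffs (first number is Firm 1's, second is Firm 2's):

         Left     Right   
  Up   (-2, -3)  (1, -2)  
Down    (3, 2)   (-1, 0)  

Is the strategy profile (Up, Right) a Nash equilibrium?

Yes

At (Up, Right), Firm 1 earns 1; switching to Down would give -1, so Firm 1 has no profitable deviation.
Firm 2 earns -2; switching to Left would give -3, so Firm 2 has no profitable deviation.
Neither player can gain by a unilateral deviation, so this profile is a Nash equilibrium.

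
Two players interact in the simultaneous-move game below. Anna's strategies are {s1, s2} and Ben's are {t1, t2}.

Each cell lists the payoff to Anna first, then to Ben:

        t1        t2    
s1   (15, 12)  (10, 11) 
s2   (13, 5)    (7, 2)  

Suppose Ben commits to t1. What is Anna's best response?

Against t1, Anna earns 15 from s1 and 13 from s2.
So s1 is the best response.

s1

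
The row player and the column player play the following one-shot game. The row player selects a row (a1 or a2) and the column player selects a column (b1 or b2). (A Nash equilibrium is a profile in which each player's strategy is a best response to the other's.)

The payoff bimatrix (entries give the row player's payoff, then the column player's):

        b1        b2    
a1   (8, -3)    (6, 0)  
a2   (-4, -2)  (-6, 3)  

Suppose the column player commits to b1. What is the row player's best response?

a1

Against b1, the row player earns 8 from a1 and -4 from a2.
So a1 is the best response.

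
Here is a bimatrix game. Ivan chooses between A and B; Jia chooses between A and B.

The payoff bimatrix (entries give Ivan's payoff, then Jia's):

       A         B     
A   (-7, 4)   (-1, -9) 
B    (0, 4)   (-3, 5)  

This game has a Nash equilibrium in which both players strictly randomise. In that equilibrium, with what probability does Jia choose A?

Let c be the probability that Jia plays A. In a completely mixed equilibrium, Ivan must be indifferent between A and B.
Ivan's expected payoff from A is −7c − (1−c); from B it is −3(1−c).
Setting these equal: −6c − 1 = 3c − 3, so c = 2/9.

2/9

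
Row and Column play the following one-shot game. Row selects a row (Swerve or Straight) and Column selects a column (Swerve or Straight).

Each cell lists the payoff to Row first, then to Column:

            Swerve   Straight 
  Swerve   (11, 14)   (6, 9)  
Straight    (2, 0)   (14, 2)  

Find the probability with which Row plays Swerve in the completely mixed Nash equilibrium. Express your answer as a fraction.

2/7

Let x be the probability that Row plays Swerve. In a completely mixed equilibrium, Column must be indifferent between Swerve and Straight.
Column's expected payoff from Swerve is 14x; from Straight it is 9x + 2(1−x).
Setting these equal: 14x = 7x + 2, so x = 2/7.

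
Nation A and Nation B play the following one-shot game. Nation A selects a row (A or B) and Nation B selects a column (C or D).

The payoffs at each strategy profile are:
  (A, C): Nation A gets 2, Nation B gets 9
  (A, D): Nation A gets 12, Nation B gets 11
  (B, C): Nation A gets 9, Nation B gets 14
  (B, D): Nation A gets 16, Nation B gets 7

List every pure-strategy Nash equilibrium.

(B, C)

(A, C): Nation A prefers B (9 > 2); Nation B prefers D (11 > 9) — not an equilibrium.
(A, D): Nation A prefers B (16 > 12) — not an equilibrium.
(B, C): Nation A gets 9 ≥ 2 from A, and Nation B gets 14 ≥ 7 from D — Nash equilibrium.
(B, D): Nation B prefers C (14 > 7) — not an equilibrium.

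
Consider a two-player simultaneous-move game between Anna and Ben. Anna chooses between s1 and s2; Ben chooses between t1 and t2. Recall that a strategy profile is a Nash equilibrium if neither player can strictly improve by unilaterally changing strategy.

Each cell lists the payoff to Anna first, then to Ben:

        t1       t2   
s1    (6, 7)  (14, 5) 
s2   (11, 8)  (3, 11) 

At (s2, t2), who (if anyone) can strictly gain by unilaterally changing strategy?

Anna at (s2, t2) earns 3; deviating to s1 yields 14 — a strict improvement.
Ben earns 11; deviating to t1 yields 8 — not better.
Only Anna has a strictly profitable deviation.

Anna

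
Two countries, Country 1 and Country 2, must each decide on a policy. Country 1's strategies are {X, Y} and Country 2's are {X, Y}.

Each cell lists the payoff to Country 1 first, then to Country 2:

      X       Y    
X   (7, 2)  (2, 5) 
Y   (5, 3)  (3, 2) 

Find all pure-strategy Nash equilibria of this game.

none

(X, X): Country 2 prefers Y (5 > 2) — not an equilibrium.
(X, Y): Country 1 prefers Y (3 > 2) — not an equilibrium.
(Y, X): Country 1 prefers X (7 > 5) — not an equilibrium.
(Y, Y): Country 2 prefers X (3 > 2) — not an equilibrium.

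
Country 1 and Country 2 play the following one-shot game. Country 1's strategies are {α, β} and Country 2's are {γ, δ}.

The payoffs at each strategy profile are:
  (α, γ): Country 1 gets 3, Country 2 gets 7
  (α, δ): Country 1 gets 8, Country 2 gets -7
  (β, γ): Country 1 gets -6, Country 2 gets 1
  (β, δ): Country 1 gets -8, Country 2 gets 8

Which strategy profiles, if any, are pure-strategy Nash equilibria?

(α, γ)

(α, γ): Country 1 gets 3 ≥ -6 from β, and Country 2 gets 7 ≥ -7 from δ — Nash equilibrium.
(α, δ): Country 2 prefers γ (7 > -7) — not an equilibrium.
(β, γ): Country 1 prefers α (3 > -6); Country 2 prefers δ (8 > 1) — not an equilibrium.
(β, δ): Country 1 prefers α (8 > -8) — not an equilibrium.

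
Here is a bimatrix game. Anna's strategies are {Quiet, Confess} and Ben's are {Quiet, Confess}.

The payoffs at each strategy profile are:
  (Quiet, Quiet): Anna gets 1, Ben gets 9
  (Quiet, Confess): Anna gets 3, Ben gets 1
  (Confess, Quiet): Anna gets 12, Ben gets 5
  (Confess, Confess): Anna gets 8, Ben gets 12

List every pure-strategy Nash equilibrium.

(Quiet, Quiet): Anna prefers Confess (12 > 1) — not an equilibrium.
(Quiet, Confess): Anna prefers Confess (8 > 3); Ben prefers Quiet (9 > 1) — not an equilibrium.
(Confess, Quiet): Ben prefers Confess (12 > 5) — not an equilibrium.
(Confess, Confess): Anna gets 8 ≥ 3 from Quiet, and Ben gets 12 ≥ 5 from Quiet — Nash equilibrium.

(Confess, Confess)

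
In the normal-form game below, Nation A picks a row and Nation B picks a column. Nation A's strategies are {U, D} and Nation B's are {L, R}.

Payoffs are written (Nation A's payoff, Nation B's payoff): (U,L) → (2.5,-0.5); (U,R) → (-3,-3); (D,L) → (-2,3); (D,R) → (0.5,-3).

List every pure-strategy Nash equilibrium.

(U, L)

(U, L): Nation A gets 2.5 ≥ -2 from D, and Nation B gets -0.5 ≥ -3 from R — Nash equilibrium.
(U, R): Nation A prefers D (0.5 > -3); Nation B prefers L (-0.5 > -3) — not an equilibrium.
(D, L): Nation A prefers U (2.5 > -2) — not an equilibrium.
(D, R): Nation B prefers L (3 > -3) — not an equilibrium.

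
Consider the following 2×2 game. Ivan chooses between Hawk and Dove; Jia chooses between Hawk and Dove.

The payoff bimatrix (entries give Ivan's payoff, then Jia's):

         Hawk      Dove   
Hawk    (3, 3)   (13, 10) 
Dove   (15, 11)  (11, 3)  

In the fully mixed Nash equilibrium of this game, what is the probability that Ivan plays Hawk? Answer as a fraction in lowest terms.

8/15

Let r be the probability that Ivan plays Hawk. In a completely mixed equilibrium, Jia must be indifferent between Hawk and Dove.
Jia's expected payoff from Hawk is 3r + 11(1−r); from Dove it is 10r + 3(1−r).
Setting these equal: −8r + 11 = 7r + 3, so r = 8/15.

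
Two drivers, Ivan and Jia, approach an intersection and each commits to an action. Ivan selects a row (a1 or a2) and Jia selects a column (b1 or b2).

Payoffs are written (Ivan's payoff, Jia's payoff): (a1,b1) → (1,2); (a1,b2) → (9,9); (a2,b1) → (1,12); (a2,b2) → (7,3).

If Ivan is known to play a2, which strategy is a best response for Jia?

b1

Against a2, Jia earns 12 from b1 and 3 from b2.
So b1 is the best response.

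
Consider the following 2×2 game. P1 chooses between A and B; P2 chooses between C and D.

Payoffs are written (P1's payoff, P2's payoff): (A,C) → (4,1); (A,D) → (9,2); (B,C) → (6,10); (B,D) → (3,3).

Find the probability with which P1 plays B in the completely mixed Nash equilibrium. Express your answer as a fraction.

Let r be the probability that P1 plays A. In a completely mixed equilibrium, P2 must be indifferent between C and D.
P2's expected payoff from C is r + 10(1−r); from D it is 2r + 3(1−r).
Setting these equal: −9r + 10 = −r + 3, so r = 7/8.
Therefore P1 plays B with probability 1 − 7/8 = 1/8.

1/8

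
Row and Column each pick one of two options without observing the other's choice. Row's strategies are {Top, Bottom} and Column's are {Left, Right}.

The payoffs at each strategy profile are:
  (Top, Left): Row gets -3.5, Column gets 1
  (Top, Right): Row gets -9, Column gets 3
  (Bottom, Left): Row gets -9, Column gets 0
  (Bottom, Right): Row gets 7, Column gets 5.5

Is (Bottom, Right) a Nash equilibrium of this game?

Yes

At (Bottom, Right), Row earns 7; switching to Top would give -9, so Row has no profitable deviation.
Column earns 5.5; switching to Left would give 0, so Column has no profitable deviation.
Neither player can gain by a unilateral deviation, so this profile is a Nash equilibrium.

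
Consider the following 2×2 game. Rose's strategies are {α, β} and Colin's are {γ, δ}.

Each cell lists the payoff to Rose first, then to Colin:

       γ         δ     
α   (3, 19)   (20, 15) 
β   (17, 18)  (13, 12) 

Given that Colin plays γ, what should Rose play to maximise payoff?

Against γ, Rose earns 3 from α and 17 from β.
So β is the best response.

β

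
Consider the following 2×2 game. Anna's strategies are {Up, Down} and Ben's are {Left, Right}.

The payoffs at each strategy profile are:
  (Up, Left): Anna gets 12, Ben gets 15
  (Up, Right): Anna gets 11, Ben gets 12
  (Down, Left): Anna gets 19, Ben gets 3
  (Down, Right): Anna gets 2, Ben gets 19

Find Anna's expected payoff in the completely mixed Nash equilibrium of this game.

First find q, the probability Ben plays Left, from Anna's indifference between Up and Down: 12q + 11(1−q) = 19q + 2(1−q), giving q = 9/16.
Since Anna is indifferent in equilibrium, Anna's expected payoff equals the payoff from either row against (9/16, 7/16). Using Up: 12(9/16) + 11(7/16) = 185/16.

185/16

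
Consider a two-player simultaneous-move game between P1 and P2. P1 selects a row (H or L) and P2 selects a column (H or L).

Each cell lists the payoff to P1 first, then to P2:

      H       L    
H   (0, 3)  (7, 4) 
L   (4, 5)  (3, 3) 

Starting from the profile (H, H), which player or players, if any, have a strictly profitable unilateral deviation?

P1 at (H, H) earns 0; deviating to L yields 4 — a strict improvement.
P2 earns 3; deviating to L yields 4 — a strict improvement.
Both P1 and P2 have strictly profitable deviations.

Both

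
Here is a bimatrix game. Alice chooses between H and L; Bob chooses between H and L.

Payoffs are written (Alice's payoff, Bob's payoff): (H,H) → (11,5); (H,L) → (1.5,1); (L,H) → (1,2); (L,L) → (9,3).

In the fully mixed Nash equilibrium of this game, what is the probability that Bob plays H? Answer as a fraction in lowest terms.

Let c be the probability that Bob plays H. In a completely mixed equilibrium, Alice must be indifferent between H and L.
Alice's expected payoff from H is 11c + 1.5(1−c); from L it is c + 9(1−c).
Setting these equal: 9.5c + 1.5 = −8c + 9, so c = 3/7.

3/7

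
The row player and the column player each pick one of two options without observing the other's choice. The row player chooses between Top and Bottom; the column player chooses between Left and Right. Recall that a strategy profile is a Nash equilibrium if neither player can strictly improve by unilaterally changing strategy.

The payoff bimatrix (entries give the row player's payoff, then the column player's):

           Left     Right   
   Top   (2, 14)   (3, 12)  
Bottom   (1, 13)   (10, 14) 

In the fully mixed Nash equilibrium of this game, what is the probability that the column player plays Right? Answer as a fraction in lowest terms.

1/8

Let c be the probability that the column player plays Left. In a completely mixed equilibrium, the row player must be indifferent between Top and Bottom.
The row player's expected payoff from Top is 2c + 3(1−c); from Bottom it is c + 10(1−c).
Setting these equal: −c + 3 = −9c + 10, so c = 7/8.
Therefore the column player plays Right with probability 1 − 7/8 = 1/8.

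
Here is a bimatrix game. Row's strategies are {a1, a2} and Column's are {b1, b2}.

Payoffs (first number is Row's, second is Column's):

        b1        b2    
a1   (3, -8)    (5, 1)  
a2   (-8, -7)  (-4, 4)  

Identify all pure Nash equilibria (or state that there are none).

(a1, b2)

(a1, b1): Column prefers b2 (1 > -8) — not an equilibrium.
(a1, b2): Row gets 5 ≥ -4 from a2, and Column gets 1 ≥ -8 from b1 — Nash equilibrium.
(a2, b1): Row prefers a1 (3 > -8); Column prefers b2 (4 > -7) — not an equilibrium.
(a2, b2): Row prefers a1 (5 > -4) — not an equilibrium.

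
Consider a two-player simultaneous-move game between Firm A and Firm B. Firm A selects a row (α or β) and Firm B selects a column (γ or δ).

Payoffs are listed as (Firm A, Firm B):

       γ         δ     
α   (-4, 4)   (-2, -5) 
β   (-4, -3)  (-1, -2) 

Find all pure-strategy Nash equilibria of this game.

(α, γ): Firm A gets -4 ≥ -4 from β, and Firm B gets 4 ≥ -5 from δ — Nash equilibrium.
(α, δ): Firm A prefers β (-1 > -2); Firm B prefers γ (4 > -5) — not an equilibrium.
(β, γ): Firm B prefers δ (-2 > -3) — not an equilibrium.
(β, δ): Firm A gets -1 ≥ -2 from α, and Firm B gets -2 ≥ -3 from γ — Nash equilibrium.

(α, γ) and (β, δ)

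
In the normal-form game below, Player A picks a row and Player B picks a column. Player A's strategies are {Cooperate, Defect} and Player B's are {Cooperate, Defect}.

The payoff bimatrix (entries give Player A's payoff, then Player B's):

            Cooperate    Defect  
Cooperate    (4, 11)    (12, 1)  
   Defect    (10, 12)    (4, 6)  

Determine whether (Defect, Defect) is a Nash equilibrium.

At (Defect, Defect), Player A earns 4; switching to Cooperate would give 12, so Player A would deviate.
Player B earns 6; switching to Cooperate would give 12, so Player B would deviate.
Since at least one player can profitably deviate, this is not a Nash equilibrium.

No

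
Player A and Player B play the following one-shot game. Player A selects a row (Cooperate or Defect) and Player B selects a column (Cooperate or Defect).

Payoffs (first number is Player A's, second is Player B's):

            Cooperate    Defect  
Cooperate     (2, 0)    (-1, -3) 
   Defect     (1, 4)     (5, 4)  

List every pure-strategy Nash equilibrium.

(Cooperate, Cooperate): Player A gets 2 ≥ 1 from Defect, and Player B gets 0 ≥ -3 from Defect — Nash equilibrium.
(Cooperate, Defect): Player A prefers Defect (5 > -1); Player B prefers Cooperate (0 > -3) — not an equilibrium.
(Defect, Cooperate): Player A prefers Cooperate (2 > 1) — not an equilibrium.
(Defect, Defect): Player A gets 5 ≥ -1 from Cooperate, and Player B gets 4 ≥ 4 from Cooperate — Nash equilibrium.

(Cooperate, Cooperate) and (Defect, Defect)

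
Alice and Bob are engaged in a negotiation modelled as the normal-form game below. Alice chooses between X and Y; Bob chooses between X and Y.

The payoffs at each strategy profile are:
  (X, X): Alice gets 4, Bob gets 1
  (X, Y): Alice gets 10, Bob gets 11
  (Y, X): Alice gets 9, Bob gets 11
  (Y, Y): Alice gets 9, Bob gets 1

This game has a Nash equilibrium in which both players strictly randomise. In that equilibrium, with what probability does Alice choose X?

1/2

Let x be the probability that Alice plays X. In a completely mixed equilibrium, Bob must be indifferent between X and Y.
Bob's expected payoff from X is x + 11(1−x); from Y it is 11x + (1−x).
Setting these equal: −10x + 11 = 10x + 1, so x = 1/2.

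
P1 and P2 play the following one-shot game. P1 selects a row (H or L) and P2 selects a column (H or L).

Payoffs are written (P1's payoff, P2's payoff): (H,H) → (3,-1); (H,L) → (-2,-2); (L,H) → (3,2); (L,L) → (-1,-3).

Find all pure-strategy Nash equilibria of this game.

(H, H): P1 gets 3 ≥ 3 from L, and P2 gets -1 ≥ -2 from L — Nash equilibrium.
(H, L): P1 prefers L (-1 > -2); P2 prefers H (-1 > -2) — not an equilibrium.
(L, H): P1 gets 3 ≥ 3 from H, and P2 gets 2 ≥ -3 from L — Nash equilibrium.
(L, L): P2 prefers H (2 > -3) — not an equilibrium.

(H, H) and (L, H)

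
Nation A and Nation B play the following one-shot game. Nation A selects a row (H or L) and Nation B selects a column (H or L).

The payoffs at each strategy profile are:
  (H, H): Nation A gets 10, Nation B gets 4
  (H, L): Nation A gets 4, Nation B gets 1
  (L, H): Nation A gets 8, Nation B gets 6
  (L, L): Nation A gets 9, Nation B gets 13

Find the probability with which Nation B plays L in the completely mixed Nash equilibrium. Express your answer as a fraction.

Let c be the probability that Nation B plays H. In a completely mixed equilibrium, Nation A must be indifferent between H and L.
Nation A's expected payoff from H is 10c + 4(1−c); from L it is 8c + 9(1−c).
Setting these equal: 6c + 4 = −c + 9, so c = 5/7.
Therefore Nation B plays L with probability 1 − 5/7 = 2/7.

2/7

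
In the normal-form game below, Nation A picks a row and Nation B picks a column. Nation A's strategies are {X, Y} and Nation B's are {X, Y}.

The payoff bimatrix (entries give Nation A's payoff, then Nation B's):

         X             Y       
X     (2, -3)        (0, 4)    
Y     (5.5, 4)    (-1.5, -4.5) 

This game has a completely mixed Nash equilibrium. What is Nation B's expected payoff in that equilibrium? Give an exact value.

First find x, the probability Nation A plays X, from Nation B's indifference between X and Y: −3x + 4(1−x) = 4x − 4.5(1−x), giving x = 17/31.
Since Nation B is indifferent in equilibrium, Nation B's expected payoff equals the payoff from either column against (17/31, 14/31). Using X: −3(17/31) + 4(14/31) = 5/31.

5/31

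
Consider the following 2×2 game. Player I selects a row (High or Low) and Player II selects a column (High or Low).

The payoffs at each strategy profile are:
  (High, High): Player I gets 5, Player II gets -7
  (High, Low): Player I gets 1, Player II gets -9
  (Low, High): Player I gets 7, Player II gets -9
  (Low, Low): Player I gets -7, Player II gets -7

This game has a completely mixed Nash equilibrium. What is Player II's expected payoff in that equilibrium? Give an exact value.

First find p, the probability Player I plays High, from Player II's indifference between High and Low: −7p − 9(1−p) = −9p − 7(1−p), giving p = 1/2.
Since Player II is indifferent in equilibrium, Player II's expected payoff equals the payoff from either column against (1/2, 1/2). Using High: −7(1/2) − 9(1/2) = -8.

-8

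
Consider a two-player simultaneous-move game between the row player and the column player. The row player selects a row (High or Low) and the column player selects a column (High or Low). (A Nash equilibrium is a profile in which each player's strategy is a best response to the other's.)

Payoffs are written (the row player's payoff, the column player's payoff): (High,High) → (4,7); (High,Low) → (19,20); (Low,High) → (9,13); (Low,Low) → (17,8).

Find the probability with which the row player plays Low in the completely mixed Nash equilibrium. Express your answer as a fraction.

13/18

Let x be the probability that the row player plays High. In a completely mixed equilibrium, the column player must be indifferent between High and Low.
The column player's expected payoff from High is 7x + 13(1−x); from Low it is 20x + 8(1−x).
Setting these equal: −6x + 13 = 12x + 8, so x = 5/18.
Therefore the row player plays Low with probability 1 − 5/18 = 13/18.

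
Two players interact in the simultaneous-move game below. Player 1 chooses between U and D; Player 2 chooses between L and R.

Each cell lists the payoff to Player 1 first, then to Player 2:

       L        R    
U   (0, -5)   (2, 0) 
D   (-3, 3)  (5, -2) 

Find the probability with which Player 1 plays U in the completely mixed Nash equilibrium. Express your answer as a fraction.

Let x be the probability that Player 1 plays U. In a completely mixed equilibrium, Player 2 must be indifferent between L and R.
Player 2's expected payoff from L is −5x + 3(1−x); from R it is −2(1−x).
Setting these equal: −8x + 3 = 2x − 2, so x = 1/2.

1/2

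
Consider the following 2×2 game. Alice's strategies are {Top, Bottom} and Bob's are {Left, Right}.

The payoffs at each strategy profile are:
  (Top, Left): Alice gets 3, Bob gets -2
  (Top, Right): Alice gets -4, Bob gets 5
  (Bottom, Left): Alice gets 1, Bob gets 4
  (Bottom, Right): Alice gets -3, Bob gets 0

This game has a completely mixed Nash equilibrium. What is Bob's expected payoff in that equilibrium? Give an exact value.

20/11

First find p, the probability Alice plays Top, from Bob's indifference between Left and Right: −2p + 4(1−p) = 5p, giving p = 4/11.
Since Bob is indifferent in equilibrium, Bob's expected payoff equals the payoff from either column against (4/11, 7/11). Using Left: −2(4/11) + 4(7/11) = 20/11.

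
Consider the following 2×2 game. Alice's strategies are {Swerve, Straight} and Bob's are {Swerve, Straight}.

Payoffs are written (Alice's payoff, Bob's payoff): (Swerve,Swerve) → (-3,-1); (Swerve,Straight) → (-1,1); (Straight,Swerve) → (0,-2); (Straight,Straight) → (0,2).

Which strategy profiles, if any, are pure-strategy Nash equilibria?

(Swerve, Swerve): Alice prefers Straight (0 > -3); Bob prefers Straight (1 > -1) — not an equilibrium.
(Swerve, Straight): Alice prefers Straight (0 > -1) — not an equilibrium.
(Straight, Swerve): Bob prefers Straight (2 > -2) — not an equilibrium.
(Straight, Straight): Alice gets 0 ≥ -1 from Swerve, and Bob gets 2 ≥ -2 from Swerve — Nash equilibrium.

(Straight, Straight)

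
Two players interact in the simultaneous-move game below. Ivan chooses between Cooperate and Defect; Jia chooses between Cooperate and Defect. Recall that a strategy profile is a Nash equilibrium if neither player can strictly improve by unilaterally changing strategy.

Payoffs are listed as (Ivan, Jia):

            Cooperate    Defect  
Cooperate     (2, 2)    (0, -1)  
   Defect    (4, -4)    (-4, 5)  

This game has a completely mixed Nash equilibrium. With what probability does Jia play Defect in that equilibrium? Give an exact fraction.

Let q be the probability that Jia plays Cooperate. In a completely mixed equilibrium, Ivan must be indifferent between Cooperate and Defect.
Ivan's expected payoff from Cooperate is 2q; from Defect it is 4q − 4(1−q).
Setting these equal: 2q = 8q − 4, so q = 2/3.
Therefore Jia plays Defect with probability 1 − 2/3 = 1/3.

1/3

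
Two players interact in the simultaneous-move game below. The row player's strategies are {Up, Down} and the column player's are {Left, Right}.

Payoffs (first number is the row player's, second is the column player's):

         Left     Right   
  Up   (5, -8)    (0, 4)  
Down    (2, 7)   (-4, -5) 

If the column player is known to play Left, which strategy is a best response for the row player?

Up

Against Left, the row player earns 5 from Up and 2 from Down.
So Up is the best response.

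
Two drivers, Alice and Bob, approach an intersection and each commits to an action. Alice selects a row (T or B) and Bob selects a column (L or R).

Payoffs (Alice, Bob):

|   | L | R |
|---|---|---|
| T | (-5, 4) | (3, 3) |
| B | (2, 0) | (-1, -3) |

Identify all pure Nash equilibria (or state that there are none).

(B, L)

(T, L): Alice prefers B (2 > -5) — not an equilibrium.
(T, R): Bob prefers L (4 > 3) — not an equilibrium.
(B, L): Alice gets 2 ≥ -5 from T, and Bob gets 0 ≥ -3 from R — Nash equilibrium.
(B, R): Alice prefers T (3 > -1); Bob prefers L (0 > -3) — not an equilibrium.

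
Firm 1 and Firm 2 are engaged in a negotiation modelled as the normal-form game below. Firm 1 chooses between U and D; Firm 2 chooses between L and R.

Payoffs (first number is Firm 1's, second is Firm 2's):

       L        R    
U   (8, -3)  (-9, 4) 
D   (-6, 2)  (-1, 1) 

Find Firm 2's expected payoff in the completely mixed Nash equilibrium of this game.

First find x, the probability Firm 1 plays U, from Firm 2's indifference between L and R: −3x + 2(1−x) = 4x + (1−x), giving x = 1/8.
Since Firm 2 is indifferent in equilibrium, Firm 2's expected payoff equals the payoff from either column against (1/8, 7/8). Using L: −3(1/8) + 2(7/8) = 11/8.

11/8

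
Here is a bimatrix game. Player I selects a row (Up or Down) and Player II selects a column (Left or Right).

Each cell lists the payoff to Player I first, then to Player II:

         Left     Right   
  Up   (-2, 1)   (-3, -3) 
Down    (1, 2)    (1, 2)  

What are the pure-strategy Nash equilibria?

(Down, Left) and (Down, Right)

(Up, Left): Player I prefers Down (1 > -2) — not an equilibrium.
(Up, Right): Player I prefers Down (1 > -3); Player II prefers Left (1 > -3) — not an equilibrium.
(Down, Left): Player I gets 1 ≥ -2 from Up, and Player II gets 2 ≥ 2 from Right — Nash equilibrium.
(Down, Right): Player I gets 1 ≥ -3 from Up, and Player II gets 2 ≥ 2 from Left — Nash equilibrium.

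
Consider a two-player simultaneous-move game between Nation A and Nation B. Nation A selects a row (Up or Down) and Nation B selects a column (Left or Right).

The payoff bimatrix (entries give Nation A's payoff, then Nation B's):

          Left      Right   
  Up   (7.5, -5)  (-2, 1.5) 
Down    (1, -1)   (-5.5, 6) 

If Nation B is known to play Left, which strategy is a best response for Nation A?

Up

Against Left, Nation A earns 7.5 from Up and 1 from Down.
So Up is the best response.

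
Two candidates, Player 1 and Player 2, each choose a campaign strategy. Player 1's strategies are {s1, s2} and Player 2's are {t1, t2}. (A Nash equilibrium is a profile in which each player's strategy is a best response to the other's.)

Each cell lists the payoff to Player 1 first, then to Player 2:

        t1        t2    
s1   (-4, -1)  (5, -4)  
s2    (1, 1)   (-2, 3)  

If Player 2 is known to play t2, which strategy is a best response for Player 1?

s1

Against t2, Player 1 earns 5 from s1 and -2 from s2.
So s1 is the best response.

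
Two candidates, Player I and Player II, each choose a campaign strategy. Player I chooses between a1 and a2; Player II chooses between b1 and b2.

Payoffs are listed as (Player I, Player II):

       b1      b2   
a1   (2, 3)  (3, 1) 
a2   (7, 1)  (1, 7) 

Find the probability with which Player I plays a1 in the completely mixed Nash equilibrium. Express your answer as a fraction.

Let x be the probability that Player I plays a1. In a completely mixed equilibrium, Player II must be indifferent between b1 and b2.
Player II's expected payoff from b1 is 3x + (1−x); from b2 it is x + 7(1−x).
Setting these equal: 2x + 1 = −6x + 7, so x = 3/4.

3/4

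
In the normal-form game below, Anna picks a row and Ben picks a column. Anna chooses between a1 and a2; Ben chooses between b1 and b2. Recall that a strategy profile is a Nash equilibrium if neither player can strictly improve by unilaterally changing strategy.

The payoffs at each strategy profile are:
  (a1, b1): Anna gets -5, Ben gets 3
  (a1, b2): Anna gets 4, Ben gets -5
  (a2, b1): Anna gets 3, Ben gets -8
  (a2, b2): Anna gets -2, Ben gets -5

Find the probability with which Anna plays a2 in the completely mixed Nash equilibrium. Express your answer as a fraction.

8/11

Let p be the probability that Anna plays a1. In a completely mixed equilibrium, Ben must be indifferent between b1 and b2.
Ben's expected payoff from b1 is 3p − 8(1−p); from b2 it is −5p − 5(1−p).
Setting these equal: 11p − 8 = -5, so p = 3/11.
Therefore Anna plays a2 with probability 1 − 3/11 = 8/11.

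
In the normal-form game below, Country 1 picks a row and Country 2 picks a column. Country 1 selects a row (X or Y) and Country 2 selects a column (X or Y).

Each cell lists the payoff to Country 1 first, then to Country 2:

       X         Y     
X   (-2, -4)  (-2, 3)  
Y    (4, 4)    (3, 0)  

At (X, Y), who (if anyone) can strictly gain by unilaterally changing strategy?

Country 1

Country 1 at (X, Y) earns -2; deviating to Y yields 3 — a strict improvement.
Country 2 earns 3; deviating to X yields -4 — not better.
Only Country 1 has a strictly profitable deviation.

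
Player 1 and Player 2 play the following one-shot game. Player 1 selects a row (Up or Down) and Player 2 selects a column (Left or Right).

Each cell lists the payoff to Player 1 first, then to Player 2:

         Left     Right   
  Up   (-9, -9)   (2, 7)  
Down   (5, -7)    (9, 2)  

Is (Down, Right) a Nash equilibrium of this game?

Yes

At (Down, Right), Player 1 earns 9; switching to Up would give 2, so Player 1 has no profitable deviation.
Player 2 earns 2; switching to Left would give -7, so Player 2 has no profitable deviation.
Neither player can gain by a unilateral deviation, so this profile is a Nash equilibrium.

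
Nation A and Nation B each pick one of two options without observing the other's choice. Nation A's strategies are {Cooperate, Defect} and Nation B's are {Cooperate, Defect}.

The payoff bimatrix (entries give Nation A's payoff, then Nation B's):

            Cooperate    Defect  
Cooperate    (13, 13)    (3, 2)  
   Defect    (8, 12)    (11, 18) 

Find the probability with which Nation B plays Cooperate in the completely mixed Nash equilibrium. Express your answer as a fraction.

Let c be the probability that Nation B plays Cooperate. In a completely mixed equilibrium, Nation A must be indifferent between Cooperate and Defect.
Nation A's expected payoff from Cooperate is 13c + 3(1−c); from Defect it is 8c + 11(1−c).
Setting these equal: 10c + 3 = −3c + 11, so c = 8/13.

8/13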